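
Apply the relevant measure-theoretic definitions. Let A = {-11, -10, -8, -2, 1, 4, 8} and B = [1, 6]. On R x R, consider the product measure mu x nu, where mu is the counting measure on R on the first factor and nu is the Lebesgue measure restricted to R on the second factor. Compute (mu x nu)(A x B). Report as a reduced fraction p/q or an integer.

For a measurable rectangle A x B, the product measure satisfies
  (mu x nu)(A x B) = mu(A) * nu(B).
  mu(A) = 7.
  nu(B) = 5.
  (mu x nu)(A x B) = 7 * 5 = 35.

35


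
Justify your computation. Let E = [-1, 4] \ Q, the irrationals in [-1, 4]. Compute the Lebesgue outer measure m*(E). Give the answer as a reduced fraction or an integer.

The interval I = [-1, 4] has m(I) = 4 - (-1) = 5 (endpoints are measure-zero, so open/closed/half-open agree). Write I = (I cap Q) u (I \ Q). The rationals in I are countable, so m*(I cap Q) = 0 (cover each rational by intervals whose total length is arbitrarily small). By countable subadditivity m*(I) <= m*(I cap Q) + m*(I \ Q), hence m*(I \ Q) >= m(I) = 5. The reverse inequality m*(I \ Q) <= m*(I) = 5 is trivial since (I \ Q) is a subset of I. Therefore m*(I \ Q) = 5.

5


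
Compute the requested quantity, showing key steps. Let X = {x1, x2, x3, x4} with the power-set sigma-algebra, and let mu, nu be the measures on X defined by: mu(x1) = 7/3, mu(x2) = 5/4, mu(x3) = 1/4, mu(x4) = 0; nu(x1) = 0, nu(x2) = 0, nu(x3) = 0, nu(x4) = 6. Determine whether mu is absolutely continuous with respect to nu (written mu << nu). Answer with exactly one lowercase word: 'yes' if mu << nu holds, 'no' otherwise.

mu << nu means: every nu-null measurable set is also mu-null; equivalently, for every atom x, if nu({x}) = 0 then mu({x}) = 0.
Checking each atom:
  x1: nu = 0, mu = 7/3 > 0 -> violates mu << nu.
  x2: nu = 0, mu = 5/4 > 0 -> violates mu << nu.
  x3: nu = 0, mu = 1/4 > 0 -> violates mu << nu.
  x4: nu = 6 > 0 -> no constraint.
The atom(s) x1, x2, x3 violate the condition (nu = 0 but mu > 0). Therefore mu is NOT absolutely continuous w.r.t. nu.

no


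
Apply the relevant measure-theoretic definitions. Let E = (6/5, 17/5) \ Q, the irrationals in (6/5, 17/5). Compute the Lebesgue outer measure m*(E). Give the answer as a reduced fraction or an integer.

The interval I = (6/5, 17/5) has m(I) = 17/5 - 6/5 = 11/5 (endpoints are measure-zero, so open/closed/half-open agree). Write I = (I cap Q) u (I \ Q). The rationals in I are countable, so m*(I cap Q) = 0 (cover each rational by intervals whose total length is arbitrarily small). By countable subadditivity m*(I) <= m*(I cap Q) + m*(I \ Q), hence m*(I \ Q) >= m(I) = 11/5. The reverse inequality m*(I \ Q) <= m*(I) = 11/5 is trivial since (I \ Q) is a subset of I. Therefore m*(I \ Q) = 11/5.

11/5


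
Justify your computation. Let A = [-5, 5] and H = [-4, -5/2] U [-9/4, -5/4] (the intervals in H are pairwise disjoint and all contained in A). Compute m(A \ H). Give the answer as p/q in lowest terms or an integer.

The ambient interval has length m(A) = 5 - (-5) = 10.
Since the holes are disjoint and sit inside A, by finite additivity
  m(H) = sum_i (b_i - a_i), and m(A \ H) = m(A) - m(H).
Computing the hole measures:
  m(H_1) = -5/2 - (-4) = 3/2.
  m(H_2) = -5/4 - (-9/4) = 1.
Summed: m(H) = 3/2 + 1 = 5/2.
So m(A \ H) = 10 - 5/2 = 15/2.

15/2


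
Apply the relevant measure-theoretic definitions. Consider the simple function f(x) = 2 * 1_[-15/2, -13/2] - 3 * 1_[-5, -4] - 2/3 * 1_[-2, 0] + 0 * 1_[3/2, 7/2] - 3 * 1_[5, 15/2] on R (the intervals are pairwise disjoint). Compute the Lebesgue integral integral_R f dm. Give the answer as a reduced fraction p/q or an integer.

For a simple function f = sum_i c_i * 1_{A_i} with disjoint A_i,
  integral f dm = sum_i c_i * m(A_i).
Lengths of the A_i:
  m(A_1) = -13/2 - (-15/2) = 1.
  m(A_2) = -4 - (-5) = 1.
  m(A_3) = 0 - (-2) = 2.
  m(A_4) = 7/2 - 3/2 = 2.
  m(A_5) = 15/2 - 5 = 5/2.
Contributions c_i * m(A_i):
  (2) * (1) = 2.
  (-3) * (1) = -3.
  (-2/3) * (2) = -4/3.
  (0) * (2) = 0.
  (-3) * (5/2) = -15/2.
Total: 2 - 3 - 4/3 + 0 - 15/2 = -59/6.

-59/6


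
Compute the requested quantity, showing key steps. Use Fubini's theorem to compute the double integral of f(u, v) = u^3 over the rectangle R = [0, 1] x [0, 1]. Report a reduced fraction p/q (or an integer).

f(u, v) is a tensor product of a function of u and a function of v, and both factors are bounded continuous (hence Lebesgue integrable) on the rectangle, so Fubini's theorem applies:
  integral_R f d(m x m) = (integral_a1^b1 u^3 du) * (integral_a2^b2 1 dv).
Inner integral in u: integral_{0}^{1} u^3 du = (1^4 - 0^4)/4
  = 1/4.
Inner integral in v: integral_{0}^{1} 1 dv = (1^1 - 0^1)/1
  = 1.
Product: (1/4) * (1) = 1/4.

1/4


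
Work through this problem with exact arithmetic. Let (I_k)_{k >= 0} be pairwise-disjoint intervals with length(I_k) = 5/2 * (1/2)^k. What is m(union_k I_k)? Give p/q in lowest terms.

By countable additivity of the Lebesgue measure on pairwise disjoint measurable sets,
  m(union_{k >= 0} I_k) = sum_{k >= 0} m(I_k) = sum_{k >= 0} a * r^k,
  with a = 5/2 and r = 1/2.
Since 0 < r = 1/2 < 1, the geometric series converges:
  sum_{k >= 0} a * r^k = a / (1 - r).
  = 5/2 / (1 - 1/2)
  = 5/2 / (1/2)
  = 5.

5


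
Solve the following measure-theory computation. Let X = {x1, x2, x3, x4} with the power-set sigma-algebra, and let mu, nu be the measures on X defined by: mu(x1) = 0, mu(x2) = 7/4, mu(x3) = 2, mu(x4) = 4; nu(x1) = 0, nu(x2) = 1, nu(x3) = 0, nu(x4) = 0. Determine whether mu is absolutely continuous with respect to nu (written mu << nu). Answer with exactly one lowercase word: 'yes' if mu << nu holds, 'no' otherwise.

mu << nu means: every nu-null measurable set is also mu-null; equivalently, for every atom x, if nu({x}) = 0 then mu({x}) = 0.
Checking each atom:
  x1: nu = 0, mu = 0 -> consistent with mu << nu.
  x2: nu = 1 > 0 -> no constraint.
  x3: nu = 0, mu = 2 > 0 -> violates mu << nu.
  x4: nu = 0, mu = 4 > 0 -> violates mu << nu.
The atom(s) x3, x4 violate the condition (nu = 0 but mu > 0). Therefore mu is NOT absolutely continuous w.r.t. nu.

no


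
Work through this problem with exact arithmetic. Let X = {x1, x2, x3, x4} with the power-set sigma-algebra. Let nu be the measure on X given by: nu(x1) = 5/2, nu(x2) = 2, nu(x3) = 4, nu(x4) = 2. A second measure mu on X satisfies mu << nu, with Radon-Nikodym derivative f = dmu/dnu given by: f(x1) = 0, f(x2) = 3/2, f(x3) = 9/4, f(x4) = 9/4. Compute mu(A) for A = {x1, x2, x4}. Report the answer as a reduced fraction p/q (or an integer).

By the defining property of the Radon-Nikodym derivative, for every measurable set A,
  mu(A) = integral_A f dnu.
Since nu is a discrete measure concentrated on the atoms of X, the integral over A reduces to the sum
  mu(A) = sum_{x in A} f(x) * nu({x}).
Computing each term:
  x1: f(x1) * nu(x1) = 0 * 5/2 = 0.
  x2: f(x2) * nu(x2) = 3/2 * 2 = 3.
  x4: f(x4) * nu(x4) = 9/4 * 2 = 9/2.
Summing: mu(A) = 0 + 3 + 9/2 = 15/2.

15/2


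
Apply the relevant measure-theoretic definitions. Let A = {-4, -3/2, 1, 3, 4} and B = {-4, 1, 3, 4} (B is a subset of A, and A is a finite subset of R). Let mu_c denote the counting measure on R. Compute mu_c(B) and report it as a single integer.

Counting measure assigns mu_c(E) = |E| (number of elements) when E is finite.
B has 4 element(s), so mu_c(B) = 4.

4


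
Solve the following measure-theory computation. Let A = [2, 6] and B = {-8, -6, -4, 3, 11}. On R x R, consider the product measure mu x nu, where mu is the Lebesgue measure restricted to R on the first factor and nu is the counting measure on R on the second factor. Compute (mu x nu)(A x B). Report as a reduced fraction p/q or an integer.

For a measurable rectangle A x B, the product measure satisfies
  (mu x nu)(A x B) = mu(A) * nu(B).
  mu(A) = 4.
  nu(B) = 5.
  (mu x nu)(A x B) = 4 * 5 = 20.

20


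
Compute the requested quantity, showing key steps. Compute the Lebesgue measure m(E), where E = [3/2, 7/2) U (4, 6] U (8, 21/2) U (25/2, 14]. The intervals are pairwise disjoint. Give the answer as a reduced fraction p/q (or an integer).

For pairwise disjoint intervals, m(union_i I_i) = sum_i m(I_i),
and m is invariant under swapping open/closed endpoints (single points have measure 0).
So m(E) = sum_i (b_i - a_i).
  I_1 has length 7/2 - 3/2 = 2.
  I_2 has length 6 - 4 = 2.
  I_3 has length 21/2 - 8 = 5/2.
  I_4 has length 14 - 25/2 = 3/2.
Summing:
  m(E) = 2 + 2 + 5/2 + 3/2 = 8.

8


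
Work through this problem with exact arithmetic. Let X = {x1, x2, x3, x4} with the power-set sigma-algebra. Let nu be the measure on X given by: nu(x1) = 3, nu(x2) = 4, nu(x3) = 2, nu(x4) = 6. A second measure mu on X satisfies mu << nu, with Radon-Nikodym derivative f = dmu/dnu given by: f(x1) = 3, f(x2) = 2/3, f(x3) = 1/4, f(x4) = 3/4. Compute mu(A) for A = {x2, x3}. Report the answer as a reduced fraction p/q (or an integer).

By the defining property of the Radon-Nikodym derivative, for every measurable set A,
  mu(A) = integral_A f dnu.
Since nu is a discrete measure concentrated on the atoms of X, the integral over A reduces to the sum
  mu(A) = sum_{x in A} f(x) * nu({x}).
Computing each term:
  x2: f(x2) * nu(x2) = 2/3 * 4 = 8/3.
  x3: f(x3) * nu(x3) = 1/4 * 2 = 1/2.
Summing: mu(A) = 8/3 + 1/2 = 19/6.

19/6


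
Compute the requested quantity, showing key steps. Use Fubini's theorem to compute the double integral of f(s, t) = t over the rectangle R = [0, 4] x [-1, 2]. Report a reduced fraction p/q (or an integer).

f(s, t) is a tensor product of a function of s and a function of t, and both factors are bounded continuous (hence Lebesgue integrable) on the rectangle, so Fubini's theorem applies:
  integral_R f d(m x m) = (integral_a1^b1 1 ds) * (integral_a2^b2 t dt).
Inner integral in s: integral_{0}^{4} 1 ds = (4^1 - 0^1)/1
  = 4.
Inner integral in t: integral_{-1}^{2} t dt = (2^2 - (-1)^2)/2
  = 3/2.
Product: (4) * (3/2) = 6.

6


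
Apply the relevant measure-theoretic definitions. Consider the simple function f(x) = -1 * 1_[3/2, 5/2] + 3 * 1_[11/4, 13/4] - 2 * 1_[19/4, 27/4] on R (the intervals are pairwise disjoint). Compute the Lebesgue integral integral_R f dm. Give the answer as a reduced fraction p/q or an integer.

For a simple function f = sum_i c_i * 1_{A_i} with disjoint A_i,
  integral f dm = sum_i c_i * m(A_i).
Lengths of the A_i:
  m(A_1) = 5/2 - 3/2 = 1.
  m(A_2) = 13/4 - 11/4 = 1/2.
  m(A_3) = 27/4 - 19/4 = 2.
Contributions c_i * m(A_i):
  (-1) * (1) = -1.
  (3) * (1/2) = 3/2.
  (-2) * (2) = -4.
Total: -1 + 3/2 - 4 = -7/2.

-7/2


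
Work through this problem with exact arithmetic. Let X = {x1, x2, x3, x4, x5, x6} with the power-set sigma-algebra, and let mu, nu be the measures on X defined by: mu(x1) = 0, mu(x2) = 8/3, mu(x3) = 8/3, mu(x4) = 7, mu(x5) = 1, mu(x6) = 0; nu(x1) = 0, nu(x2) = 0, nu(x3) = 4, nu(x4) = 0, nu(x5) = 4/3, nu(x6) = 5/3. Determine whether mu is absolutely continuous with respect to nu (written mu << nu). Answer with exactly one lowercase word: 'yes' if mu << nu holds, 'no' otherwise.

mu << nu means: every nu-null measurable set is also mu-null; equivalently, for every atom x, if nu({x}) = 0 then mu({x}) = 0.
Checking each atom:
  x1: nu = 0, mu = 0 -> consistent with mu << nu.
  x2: nu = 0, mu = 8/3 > 0 -> violates mu << nu.
  x3: nu = 4 > 0 -> no constraint.
  x4: nu = 0, mu = 7 > 0 -> violates mu << nu.
  x5: nu = 4/3 > 0 -> no constraint.
  x6: nu = 5/3 > 0 -> no constraint.
The atom(s) x2, x4 violate the condition (nu = 0 but mu > 0). Therefore mu is NOT absolutely continuous w.r.t. nu.

no


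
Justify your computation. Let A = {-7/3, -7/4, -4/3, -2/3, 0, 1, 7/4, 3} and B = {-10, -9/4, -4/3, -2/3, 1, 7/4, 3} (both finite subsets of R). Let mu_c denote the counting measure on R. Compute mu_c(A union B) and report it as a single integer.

Counting measure on a finite set equals cardinality. By inclusion-exclusion, |A union B| = |A| + |B| - |A cap B|.
|A| = 8, |B| = 7, |A cap B| = 5.
So mu_c(A union B) = 8 + 7 - 5 = 10.

10


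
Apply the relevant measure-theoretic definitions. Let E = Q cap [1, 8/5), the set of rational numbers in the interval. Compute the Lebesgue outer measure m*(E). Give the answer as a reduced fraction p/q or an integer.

Q cap [1, 8/5) is countable; list its elements as q_1, q_2, ... . Fix eps > 0 and cover the k-th point by an interval of length eps * 2^(-k). The cover has total length eps * sum_{k>=1} 2^(-k) = eps, so by definition of outer measure m*(Q cap [1, 8/5)) <= eps. Since eps was arbitrary and m* >= 0, the outer measure is 0.

0


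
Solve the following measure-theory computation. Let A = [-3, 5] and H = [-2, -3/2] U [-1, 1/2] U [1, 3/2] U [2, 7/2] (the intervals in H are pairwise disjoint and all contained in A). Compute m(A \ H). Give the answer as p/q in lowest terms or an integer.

The ambient interval has length m(A) = 5 - (-3) = 8.
Since the holes are disjoint and sit inside A, by finite additivity
  m(H) = sum_i (b_i - a_i), and m(A \ H) = m(A) - m(H).
Computing the hole measures:
  m(H_1) = -3/2 - (-2) = 1/2.
  m(H_2) = 1/2 - (-1) = 3/2.
  m(H_3) = 3/2 - 1 = 1/2.
  m(H_4) = 7/2 - 2 = 3/2.
Summed: m(H) = 1/2 + 3/2 + 1/2 + 3/2 = 4.
So m(A \ H) = 8 - 4 = 4.

4


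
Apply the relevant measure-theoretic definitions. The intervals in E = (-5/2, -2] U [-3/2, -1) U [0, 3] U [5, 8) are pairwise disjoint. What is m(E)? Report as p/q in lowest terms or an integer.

For pairwise disjoint intervals, m(union_i I_i) = sum_i m(I_i),
and m is invariant under swapping open/closed endpoints (single points have measure 0).
So m(E) = sum_i (b_i - a_i).
  I_1 has length -2 - (-5/2) = 1/2.
  I_2 has length -1 - (-3/2) = 1/2.
  I_3 has length 3 - 0 = 3.
  I_4 has length 8 - 5 = 3.
Summing:
  m(E) = 1/2 + 1/2 + 3 + 3 = 7.

7


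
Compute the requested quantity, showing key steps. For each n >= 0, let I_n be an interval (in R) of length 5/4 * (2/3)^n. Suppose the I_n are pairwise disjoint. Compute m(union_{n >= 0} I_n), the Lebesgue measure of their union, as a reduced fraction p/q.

By countable additivity of the Lebesgue measure on pairwise disjoint measurable sets,
  m(union_{n >= 0} I_n) = sum_{n >= 0} m(I_n) = sum_{n >= 0} a * r^n,
  with a = 5/4 and r = 2/3.
Since 0 < r = 2/3 < 1, the geometric series converges:
  sum_{n >= 0} a * r^n = a / (1 - r).
  = 5/4 / (1 - 2/3)
  = 5/4 / (1/3)
  = 15/4.

15/4


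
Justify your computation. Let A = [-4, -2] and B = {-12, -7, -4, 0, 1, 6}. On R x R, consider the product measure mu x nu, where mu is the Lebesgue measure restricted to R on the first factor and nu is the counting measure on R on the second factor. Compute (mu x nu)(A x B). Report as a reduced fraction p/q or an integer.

For a measurable rectangle A x B, the product measure satisfies
  (mu x nu)(A x B) = mu(A) * nu(B).
  mu(A) = 2.
  nu(B) = 6.
  (mu x nu)(A x B) = 2 * 6 = 12.

12


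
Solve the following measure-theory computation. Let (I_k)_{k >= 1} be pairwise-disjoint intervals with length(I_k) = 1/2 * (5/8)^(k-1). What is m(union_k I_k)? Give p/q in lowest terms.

By countable additivity of the Lebesgue measure on pairwise disjoint measurable sets,
  m(union_{k >= 1} I_k) = sum_{k >= 1} m(I_k) = sum_{k >= 1} a * r^(k-1),
  with a = 1/2 and r = 5/8.
Since 0 < r = 5/8 < 1, the geometric series converges:
  sum_{k >= 1} a * r^(k-1) = a / (1 - r).
  = 1/2 / (1 - 5/8)
  = 1/2 / (3/8)
  = 4/3.

4/3


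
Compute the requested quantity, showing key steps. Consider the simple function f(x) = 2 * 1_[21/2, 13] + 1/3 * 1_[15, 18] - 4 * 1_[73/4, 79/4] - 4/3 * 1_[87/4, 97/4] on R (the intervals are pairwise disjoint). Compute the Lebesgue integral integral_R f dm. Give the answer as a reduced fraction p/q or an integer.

For a simple function f = sum_i c_i * 1_{A_i} with disjoint A_i,
  integral f dm = sum_i c_i * m(A_i).
Lengths of the A_i:
  m(A_1) = 13 - 21/2 = 5/2.
  m(A_2) = 18 - 15 = 3.
  m(A_3) = 79/4 - 73/4 = 3/2.
  m(A_4) = 97/4 - 87/4 = 5/2.
Contributions c_i * m(A_i):
  (2) * (5/2) = 5.
  (1/3) * (3) = 1.
  (-4) * (3/2) = -6.
  (-4/3) * (5/2) = -10/3.
Total: 5 + 1 - 6 - 10/3 = -10/3.

-10/3


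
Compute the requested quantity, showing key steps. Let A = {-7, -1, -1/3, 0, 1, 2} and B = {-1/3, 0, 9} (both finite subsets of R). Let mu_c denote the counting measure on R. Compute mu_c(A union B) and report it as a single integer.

Counting measure on a finite set equals cardinality. By inclusion-exclusion, |A union B| = |A| + |B| - |A cap B|.
|A| = 6, |B| = 3, |A cap B| = 2.
So mu_c(A union B) = 6 + 3 - 2 = 7.

7


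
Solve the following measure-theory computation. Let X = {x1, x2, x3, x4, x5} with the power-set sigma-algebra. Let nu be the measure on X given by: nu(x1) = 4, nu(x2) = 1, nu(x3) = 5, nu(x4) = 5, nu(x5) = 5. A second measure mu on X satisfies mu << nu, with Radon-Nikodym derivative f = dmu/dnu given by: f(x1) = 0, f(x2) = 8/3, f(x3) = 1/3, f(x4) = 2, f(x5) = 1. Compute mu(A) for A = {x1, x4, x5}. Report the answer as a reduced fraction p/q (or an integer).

By the defining property of the Radon-Nikodym derivative, for every measurable set A,
  mu(A) = integral_A f dnu.
Since nu is a discrete measure concentrated on the atoms of X, the integral over A reduces to the sum
  mu(A) = sum_{x in A} f(x) * nu({x}).
Computing each term:
  x1: f(x1) * nu(x1) = 0 * 4 = 0.
  x4: f(x4) * nu(x4) = 2 * 5 = 10.
  x5: f(x5) * nu(x5) = 1 * 5 = 5.
Summing: mu(A) = 0 + 10 + 5 = 15.

15


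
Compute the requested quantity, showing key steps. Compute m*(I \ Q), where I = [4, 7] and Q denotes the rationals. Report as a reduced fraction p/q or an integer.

The interval I = [4, 7] has m(I) = 7 - 4 = 3 (endpoints are measure-zero, so open/closed/half-open agree). Write I = (I cap Q) u (I \ Q). The rationals in I are countable, so m*(I cap Q) = 0 (cover each rational by intervals whose total length is arbitrarily small). By countable subadditivity m*(I) <= m*(I cap Q) + m*(I \ Q), hence m*(I \ Q) >= m(I) = 3. The reverse inequality m*(I \ Q) <= m*(I) = 3 is trivial since (I \ Q) is a subset of I. Therefore m*(I \ Q) = 3.

3


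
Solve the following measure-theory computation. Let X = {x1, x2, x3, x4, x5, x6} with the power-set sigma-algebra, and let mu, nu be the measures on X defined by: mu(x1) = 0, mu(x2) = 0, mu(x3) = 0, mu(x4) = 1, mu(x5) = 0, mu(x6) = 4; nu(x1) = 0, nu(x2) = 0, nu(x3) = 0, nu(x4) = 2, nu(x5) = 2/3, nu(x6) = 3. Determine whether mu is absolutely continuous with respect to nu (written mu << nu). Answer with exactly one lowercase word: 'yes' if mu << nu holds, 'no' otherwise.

mu << nu means: every nu-null measurable set is also mu-null; equivalently, for every atom x, if nu({x}) = 0 then mu({x}) = 0.
Checking each atom:
  x1: nu = 0, mu = 0 -> consistent with mu << nu.
  x2: nu = 0, mu = 0 -> consistent with mu << nu.
  x3: nu = 0, mu = 0 -> consistent with mu << nu.
  x4: nu = 2 > 0 -> no constraint.
  x5: nu = 2/3 > 0 -> no constraint.
  x6: nu = 3 > 0 -> no constraint.
No atom violates the condition. Therefore mu << nu.

yes


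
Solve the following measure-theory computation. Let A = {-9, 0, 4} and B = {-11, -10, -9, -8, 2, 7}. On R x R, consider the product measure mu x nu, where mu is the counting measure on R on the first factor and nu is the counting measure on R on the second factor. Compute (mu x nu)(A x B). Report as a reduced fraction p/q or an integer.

For a measurable rectangle A x B, the product measure satisfies
  (mu x nu)(A x B) = mu(A) * nu(B).
  mu(A) = 3.
  nu(B) = 6.
  (mu x nu)(A x B) = 3 * 6 = 18.

18


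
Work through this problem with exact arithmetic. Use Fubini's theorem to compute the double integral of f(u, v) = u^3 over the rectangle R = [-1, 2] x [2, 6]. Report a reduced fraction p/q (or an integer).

f(u, v) is a tensor product of a function of u and a function of v, and both factors are bounded continuous (hence Lebesgue integrable) on the rectangle, so Fubini's theorem applies:
  integral_R f d(m x m) = (integral_a1^b1 u^3 du) * (integral_a2^b2 1 dv).
Inner integral in u: integral_{-1}^{2} u^3 du = (2^4 - (-1)^4)/4
  = 15/4.
Inner integral in v: integral_{2}^{6} 1 dv = (6^1 - 2^1)/1
  = 4.
Product: (15/4) * (4) = 15.

15


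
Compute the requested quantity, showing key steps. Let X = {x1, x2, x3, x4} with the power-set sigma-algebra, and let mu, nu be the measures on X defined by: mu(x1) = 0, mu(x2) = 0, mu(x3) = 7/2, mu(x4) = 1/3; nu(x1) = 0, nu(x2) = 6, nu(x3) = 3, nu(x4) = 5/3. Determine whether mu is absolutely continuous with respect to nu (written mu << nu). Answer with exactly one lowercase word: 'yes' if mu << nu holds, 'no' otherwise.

mu << nu means: every nu-null measurable set is also mu-null; equivalently, for every atom x, if nu({x}) = 0 then mu({x}) = 0.
Checking each atom:
  x1: nu = 0, mu = 0 -> consistent with mu << nu.
  x2: nu = 6 > 0 -> no constraint.
  x3: nu = 3 > 0 -> no constraint.
  x4: nu = 5/3 > 0 -> no constraint.
No atom violates the condition. Therefore mu << nu.

yes


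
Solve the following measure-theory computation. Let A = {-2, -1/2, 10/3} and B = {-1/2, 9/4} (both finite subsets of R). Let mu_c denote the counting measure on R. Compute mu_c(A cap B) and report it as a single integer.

Counting measure on a finite set equals cardinality. mu_c(A cap B) = |A cap B| (elements appearing in both).
Enumerating the elements of A that also lie in B gives 1 element(s).
So mu_c(A cap B) = 1.

1


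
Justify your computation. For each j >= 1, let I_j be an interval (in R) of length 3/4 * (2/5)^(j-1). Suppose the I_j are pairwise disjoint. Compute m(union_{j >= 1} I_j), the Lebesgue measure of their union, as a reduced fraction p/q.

By countable additivity of the Lebesgue measure on pairwise disjoint measurable sets,
  m(union_{j >= 1} I_j) = sum_{j >= 1} m(I_j) = sum_{j >= 1} a * r^(j-1),
  with a = 3/4 and r = 2/5.
Since 0 < r = 2/5 < 1, the geometric series converges:
  sum_{j >= 1} a * r^(j-1) = a / (1 - r).
  = 3/4 / (1 - 2/5)
  = 3/4 / (3/5)
  = 5/4.

5/4


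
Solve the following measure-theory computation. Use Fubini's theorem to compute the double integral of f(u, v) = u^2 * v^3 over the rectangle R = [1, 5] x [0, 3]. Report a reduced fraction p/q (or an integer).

f(u, v) is a tensor product of a function of u and a function of v, and both factors are bounded continuous (hence Lebesgue integrable) on the rectangle, so Fubini's theorem applies:
  integral_R f d(m x m) = (integral_a1^b1 u^2 du) * (integral_a2^b2 v^3 dv).
Inner integral in u: integral_{1}^{5} u^2 du = (5^3 - 1^3)/3
  = 124/3.
Inner integral in v: integral_{0}^{3} v^3 dv = (3^4 - 0^4)/4
  = 81/4.
Product: (124/3) * (81/4) = 837.

837


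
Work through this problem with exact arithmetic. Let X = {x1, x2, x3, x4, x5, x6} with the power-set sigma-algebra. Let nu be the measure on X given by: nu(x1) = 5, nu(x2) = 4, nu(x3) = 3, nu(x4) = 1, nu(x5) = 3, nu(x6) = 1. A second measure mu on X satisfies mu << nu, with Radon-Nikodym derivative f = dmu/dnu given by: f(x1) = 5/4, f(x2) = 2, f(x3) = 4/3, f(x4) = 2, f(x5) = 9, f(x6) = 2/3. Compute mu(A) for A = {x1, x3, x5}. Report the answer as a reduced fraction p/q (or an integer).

By the defining property of the Radon-Nikodym derivative, for every measurable set A,
  mu(A) = integral_A f dnu.
Since nu is a discrete measure concentrated on the atoms of X, the integral over A reduces to the sum
  mu(A) = sum_{x in A} f(x) * nu({x}).
Computing each term:
  x1: f(x1) * nu(x1) = 5/4 * 5 = 25/4.
  x3: f(x3) * nu(x3) = 4/3 * 3 = 4.
  x5: f(x5) * nu(x5) = 9 * 3 = 27.
Summing: mu(A) = 25/4 + 4 + 27 = 149/4.

149/4


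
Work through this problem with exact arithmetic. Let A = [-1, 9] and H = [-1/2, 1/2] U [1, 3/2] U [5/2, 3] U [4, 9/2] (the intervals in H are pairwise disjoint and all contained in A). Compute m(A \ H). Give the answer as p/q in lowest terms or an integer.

The ambient interval has length m(A) = 9 - (-1) = 10.
Since the holes are disjoint and sit inside A, by finite additivity
  m(H) = sum_i (b_i - a_i), and m(A \ H) = m(A) - m(H).
Computing the hole measures:
  m(H_1) = 1/2 - (-1/2) = 1.
  m(H_2) = 3/2 - 1 = 1/2.
  m(H_3) = 3 - 5/2 = 1/2.
  m(H_4) = 9/2 - 4 = 1/2.
Summed: m(H) = 1 + 1/2 + 1/2 + 1/2 = 5/2.
So m(A \ H) = 10 - 5/2 = 15/2.

15/2


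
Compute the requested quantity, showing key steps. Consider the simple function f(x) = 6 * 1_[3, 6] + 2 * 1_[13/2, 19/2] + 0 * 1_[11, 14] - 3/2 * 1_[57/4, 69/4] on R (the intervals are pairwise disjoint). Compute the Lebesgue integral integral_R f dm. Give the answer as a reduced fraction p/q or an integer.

For a simple function f = sum_i c_i * 1_{A_i} with disjoint A_i,
  integral f dm = sum_i c_i * m(A_i).
Lengths of the A_i:
  m(A_1) = 6 - 3 = 3.
  m(A_2) = 19/2 - 13/2 = 3.
  m(A_3) = 14 - 11 = 3.
  m(A_4) = 69/4 - 57/4 = 3.
Contributions c_i * m(A_i):
  (6) * (3) = 18.
  (2) * (3) = 6.
  (0) * (3) = 0.
  (-3/2) * (3) = -9/2.
Total: 18 + 6 + 0 - 9/2 = 39/2.

39/2


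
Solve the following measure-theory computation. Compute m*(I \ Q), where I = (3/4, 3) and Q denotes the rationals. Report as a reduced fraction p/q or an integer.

The interval I = (3/4, 3) has m(I) = 3 - 3/4 = 9/4 (endpoints are measure-zero, so open/closed/half-open agree). Write I = (I cap Q) u (I \ Q). The rationals in I are countable, so m*(I cap Q) = 0 (cover each rational by intervals whose total length is arbitrarily small). By countable subadditivity m*(I) <= m*(I cap Q) + m*(I \ Q), hence m*(I \ Q) >= m(I) = 9/4. The reverse inequality m*(I \ Q) <= m*(I) = 9/4 is trivial since (I \ Q) is a subset of I. Therefore m*(I \ Q) = 9/4.

9/4


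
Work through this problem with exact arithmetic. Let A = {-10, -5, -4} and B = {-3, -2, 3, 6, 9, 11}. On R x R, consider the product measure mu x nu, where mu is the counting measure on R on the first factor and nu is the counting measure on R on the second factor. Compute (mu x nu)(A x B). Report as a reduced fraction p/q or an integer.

For a measurable rectangle A x B, the product measure satisfies
  (mu x nu)(A x B) = mu(A) * nu(B).
  mu(A) = 3.
  nu(B) = 6.
  (mu x nu)(A x B) = 3 * 6 = 18.

18


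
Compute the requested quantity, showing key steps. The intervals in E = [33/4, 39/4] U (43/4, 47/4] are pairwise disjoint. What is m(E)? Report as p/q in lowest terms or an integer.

For pairwise disjoint intervals, m(union_i I_i) = sum_i m(I_i),
and m is invariant under swapping open/closed endpoints (single points have measure 0).
So m(E) = sum_i (b_i - a_i).
  I_1 has length 39/4 - 33/4 = 3/2.
  I_2 has length 47/4 - 43/4 = 1.
Summing:
  m(E) = 3/2 + 1 = 5/2.

5/2


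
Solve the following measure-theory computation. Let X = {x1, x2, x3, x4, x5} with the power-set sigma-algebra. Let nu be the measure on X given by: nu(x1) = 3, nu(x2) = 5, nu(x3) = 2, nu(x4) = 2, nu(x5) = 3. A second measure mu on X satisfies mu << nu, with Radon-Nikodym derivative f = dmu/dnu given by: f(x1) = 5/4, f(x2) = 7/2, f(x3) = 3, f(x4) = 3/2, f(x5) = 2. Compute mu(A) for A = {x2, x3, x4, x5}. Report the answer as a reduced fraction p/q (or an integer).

By the defining property of the Radon-Nikodym derivative, for every measurable set A,
  mu(A) = integral_A f dnu.
Since nu is a discrete measure concentrated on the atoms of X, the integral over A reduces to the sum
  mu(A) = sum_{x in A} f(x) * nu({x}).
Computing each term:
  x2: f(x2) * nu(x2) = 7/2 * 5 = 35/2.
  x3: f(x3) * nu(x3) = 3 * 2 = 6.
  x4: f(x4) * nu(x4) = 3/2 * 2 = 3.
  x5: f(x5) * nu(x5) = 2 * 3 = 6.
Summing: mu(A) = 35/2 + 6 + 3 + 6 = 65/2.

65/2


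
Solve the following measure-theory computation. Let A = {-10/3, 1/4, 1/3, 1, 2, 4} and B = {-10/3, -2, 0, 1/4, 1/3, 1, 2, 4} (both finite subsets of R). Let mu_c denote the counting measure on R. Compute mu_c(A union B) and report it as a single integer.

Counting measure on a finite set equals cardinality. By inclusion-exclusion, |A union B| = |A| + |B| - |A cap B|.
|A| = 6, |B| = 8, |A cap B| = 6.
So mu_c(A union B) = 6 + 8 - 6 = 8.

8


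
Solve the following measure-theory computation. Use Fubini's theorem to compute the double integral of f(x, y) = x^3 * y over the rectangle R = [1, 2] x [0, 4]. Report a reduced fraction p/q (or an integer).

f(x, y) is a tensor product of a function of x and a function of y, and both factors are bounded continuous (hence Lebesgue integrable) on the rectangle, so Fubini's theorem applies:
  integral_R f d(m x m) = (integral_a1^b1 x^3 dx) * (integral_a2^b2 y dy).
Inner integral in x: integral_{1}^{2} x^3 dx = (2^4 - 1^4)/4
  = 15/4.
Inner integral in y: integral_{0}^{4} y dy = (4^2 - 0^2)/2
  = 8.
Product: (15/4) * (8) = 30.

30


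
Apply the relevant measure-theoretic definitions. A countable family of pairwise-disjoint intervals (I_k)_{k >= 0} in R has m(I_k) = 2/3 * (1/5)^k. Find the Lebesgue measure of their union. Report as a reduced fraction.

By countable additivity of the Lebesgue measure on pairwise disjoint measurable sets,
  m(union_{k >= 0} I_k) = sum_{k >= 0} m(I_k) = sum_{k >= 0} a * r^k,
  with a = 2/3 and r = 1/5.
Since 0 < r = 1/5 < 1, the geometric series converges:
  sum_{k >= 0} a * r^k = a / (1 - r).
  = 2/3 / (1 - 1/5)
  = 2/3 / (4/5)
  = 5/6.

5/6


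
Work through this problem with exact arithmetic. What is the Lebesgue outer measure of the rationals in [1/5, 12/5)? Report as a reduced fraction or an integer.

E = Q cap [1/5, 12/5) is a subset of Q, which is countable. Enumerate Q = {q_1, q_2, ...}; for any eps > 0, cover q_k by the open interval (q_k - eps/2^(k+1), q_k + eps/2^(k+1)), of length eps/2^k. The total cover length is sum_{k>=1} eps/2^k = eps. Hence m*(E) <= m*(Q) <= eps for every eps > 0, and since outer measure is non-negative, m*(E) = 0.

0


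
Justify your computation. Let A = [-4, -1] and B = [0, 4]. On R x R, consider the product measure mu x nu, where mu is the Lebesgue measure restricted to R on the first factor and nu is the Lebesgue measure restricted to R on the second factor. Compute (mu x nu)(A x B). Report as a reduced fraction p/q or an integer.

For a measurable rectangle A x B, the product measure satisfies
  (mu x nu)(A x B) = mu(A) * nu(B).
  mu(A) = 3.
  nu(B) = 4.
  (mu x nu)(A x B) = 3 * 4 = 12.

12


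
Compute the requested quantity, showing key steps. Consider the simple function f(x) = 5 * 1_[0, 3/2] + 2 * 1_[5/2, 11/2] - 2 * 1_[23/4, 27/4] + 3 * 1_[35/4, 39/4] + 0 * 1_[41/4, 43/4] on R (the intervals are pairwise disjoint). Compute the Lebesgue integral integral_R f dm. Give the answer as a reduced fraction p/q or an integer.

For a simple function f = sum_i c_i * 1_{A_i} with disjoint A_i,
  integral f dm = sum_i c_i * m(A_i).
Lengths of the A_i:
  m(A_1) = 3/2 - 0 = 3/2.
  m(A_2) = 11/2 - 5/2 = 3.
  m(A_3) = 27/4 - 23/4 = 1.
  m(A_4) = 39/4 - 35/4 = 1.
  m(A_5) = 43/4 - 41/4 = 1/2.
Contributions c_i * m(A_i):
  (5) * (3/2) = 15/2.
  (2) * (3) = 6.
  (-2) * (1) = -2.
  (3) * (1) = 3.
  (0) * (1/2) = 0.
Total: 15/2 + 6 - 2 + 3 + 0 = 29/2.

29/2


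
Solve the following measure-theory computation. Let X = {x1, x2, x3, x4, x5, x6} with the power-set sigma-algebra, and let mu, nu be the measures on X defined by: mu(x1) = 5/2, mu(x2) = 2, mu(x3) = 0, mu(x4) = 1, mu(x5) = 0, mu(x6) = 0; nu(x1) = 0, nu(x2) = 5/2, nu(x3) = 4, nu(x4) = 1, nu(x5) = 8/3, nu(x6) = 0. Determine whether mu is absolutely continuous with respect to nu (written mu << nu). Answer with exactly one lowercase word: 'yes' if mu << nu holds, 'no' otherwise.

mu << nu means: every nu-null measurable set is also mu-null; equivalently, for every atom x, if nu({x}) = 0 then mu({x}) = 0.
Checking each atom:
  x1: nu = 0, mu = 5/2 > 0 -> violates mu << nu.
  x2: nu = 5/2 > 0 -> no constraint.
  x3: nu = 4 > 0 -> no constraint.
  x4: nu = 1 > 0 -> no constraint.
  x5: nu = 8/3 > 0 -> no constraint.
  x6: nu = 0, mu = 0 -> consistent with mu << nu.
The atom(s) x1 violate the condition (nu = 0 but mu > 0). Therefore mu is NOT absolutely continuous w.r.t. nu.

no


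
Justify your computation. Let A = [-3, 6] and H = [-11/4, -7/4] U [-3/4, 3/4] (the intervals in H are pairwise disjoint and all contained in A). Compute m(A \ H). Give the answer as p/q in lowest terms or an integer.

The ambient interval has length m(A) = 6 - (-3) = 9.
Since the holes are disjoint and sit inside A, by finite additivity
  m(H) = sum_i (b_i - a_i), and m(A \ H) = m(A) - m(H).
Computing the hole measures:
  m(H_1) = -7/4 - (-11/4) = 1.
  m(H_2) = 3/4 - (-3/4) = 3/2.
Summed: m(H) = 1 + 3/2 = 5/2.
So m(A \ H) = 9 - 5/2 = 13/2.

13/2


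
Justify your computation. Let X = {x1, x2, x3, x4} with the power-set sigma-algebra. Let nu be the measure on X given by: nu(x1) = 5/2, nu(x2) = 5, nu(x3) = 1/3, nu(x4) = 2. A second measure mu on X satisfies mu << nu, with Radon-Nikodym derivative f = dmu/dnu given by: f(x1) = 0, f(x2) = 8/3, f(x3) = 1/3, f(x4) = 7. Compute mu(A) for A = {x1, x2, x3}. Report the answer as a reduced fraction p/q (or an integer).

By the defining property of the Radon-Nikodym derivative, for every measurable set A,
  mu(A) = integral_A f dnu.
Since nu is a discrete measure concentrated on the atoms of X, the integral over A reduces to the sum
  mu(A) = sum_{x in A} f(x) * nu({x}).
Computing each term:
  x1: f(x1) * nu(x1) = 0 * 5/2 = 0.
  x2: f(x2) * nu(x2) = 8/3 * 5 = 40/3.
  x3: f(x3) * nu(x3) = 1/3 * 1/3 = 1/9.
Summing: mu(A) = 0 + 40/3 + 1/9 = 121/9.

121/9


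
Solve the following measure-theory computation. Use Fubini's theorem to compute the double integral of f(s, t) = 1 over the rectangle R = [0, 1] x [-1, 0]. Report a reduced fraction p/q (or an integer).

f(s, t) is a tensor product of a function of s and a function of t, and both factors are bounded continuous (hence Lebesgue integrable) on the rectangle, so Fubini's theorem applies:
  integral_R f d(m x m) = (integral_a1^b1 1 ds) * (integral_a2^b2 1 dt).
Inner integral in s: integral_{0}^{1} 1 ds = (1^1 - 0^1)/1
  = 1.
Inner integral in t: integral_{-1}^{0} 1 dt = (0^1 - (-1)^1)/1
  = 1.
Product: (1) * (1) = 1.

1


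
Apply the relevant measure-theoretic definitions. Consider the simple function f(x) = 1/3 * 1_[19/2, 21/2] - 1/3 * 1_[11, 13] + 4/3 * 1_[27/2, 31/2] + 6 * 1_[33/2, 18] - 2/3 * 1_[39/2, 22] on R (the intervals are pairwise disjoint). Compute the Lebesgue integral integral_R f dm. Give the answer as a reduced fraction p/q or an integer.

For a simple function f = sum_i c_i * 1_{A_i} with disjoint A_i,
  integral f dm = sum_i c_i * m(A_i).
Lengths of the A_i:
  m(A_1) = 21/2 - 19/2 = 1.
  m(A_2) = 13 - 11 = 2.
  m(A_3) = 31/2 - 27/2 = 2.
  m(A_4) = 18 - 33/2 = 3/2.
  m(A_5) = 22 - 39/2 = 5/2.
Contributions c_i * m(A_i):
  (1/3) * (1) = 1/3.
  (-1/3) * (2) = -2/3.
  (4/3) * (2) = 8/3.
  (6) * (3/2) = 9.
  (-2/3) * (5/2) = -5/3.
Total: 1/3 - 2/3 + 8/3 + 9 - 5/3 = 29/3.

29/3


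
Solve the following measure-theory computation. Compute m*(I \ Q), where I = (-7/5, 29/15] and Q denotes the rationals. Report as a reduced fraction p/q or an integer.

The interval I = (-7/5, 29/15] has m(I) = 29/15 - (-7/5) = 10/3 (endpoints are measure-zero, so open/closed/half-open agree). Write I = (I cap Q) u (I \ Q). The rationals in I are countable, so m*(I cap Q) = 0 (cover each rational by intervals whose total length is arbitrarily small). By countable subadditivity m*(I) <= m*(I cap Q) + m*(I \ Q), hence m*(I \ Q) >= m(I) = 10/3. The reverse inequality m*(I \ Q) <= m*(I) = 10/3 is trivial since (I \ Q) is a subset of I. Therefore m*(I \ Q) = 10/3.

10/3


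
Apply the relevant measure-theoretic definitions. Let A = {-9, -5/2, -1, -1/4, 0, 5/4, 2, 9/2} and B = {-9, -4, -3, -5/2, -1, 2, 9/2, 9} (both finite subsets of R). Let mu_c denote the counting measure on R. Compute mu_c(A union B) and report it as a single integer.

Counting measure on a finite set equals cardinality. By inclusion-exclusion, |A union B| = |A| + |B| - |A cap B|.
|A| = 8, |B| = 8, |A cap B| = 5.
So mu_c(A union B) = 8 + 8 - 5 = 11.

11


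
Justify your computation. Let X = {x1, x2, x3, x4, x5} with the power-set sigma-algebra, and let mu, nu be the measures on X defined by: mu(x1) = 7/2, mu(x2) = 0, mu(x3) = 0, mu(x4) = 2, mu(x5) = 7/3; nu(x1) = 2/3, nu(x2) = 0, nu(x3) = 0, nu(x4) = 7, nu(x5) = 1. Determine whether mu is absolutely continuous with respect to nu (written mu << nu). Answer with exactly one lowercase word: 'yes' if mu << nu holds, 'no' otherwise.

mu << nu means: every nu-null measurable set is also mu-null; equivalently, for every atom x, if nu({x}) = 0 then mu({x}) = 0.
Checking each atom:
  x1: nu = 2/3 > 0 -> no constraint.
  x2: nu = 0, mu = 0 -> consistent with mu << nu.
  x3: nu = 0, mu = 0 -> consistent with mu << nu.
  x4: nu = 7 > 0 -> no constraint.
  x5: nu = 1 > 0 -> no constraint.
No atom violates the condition. Therefore mu << nu.

yes


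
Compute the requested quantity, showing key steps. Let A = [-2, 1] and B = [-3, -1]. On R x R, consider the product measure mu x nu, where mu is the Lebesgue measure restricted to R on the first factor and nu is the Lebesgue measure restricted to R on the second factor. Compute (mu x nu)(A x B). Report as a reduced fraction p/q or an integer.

For a measurable rectangle A x B, the product measure satisfies
  (mu x nu)(A x B) = mu(A) * nu(B).
  mu(A) = 3.
  nu(B) = 2.
  (mu x nu)(A x B) = 3 * 2 = 6.

6


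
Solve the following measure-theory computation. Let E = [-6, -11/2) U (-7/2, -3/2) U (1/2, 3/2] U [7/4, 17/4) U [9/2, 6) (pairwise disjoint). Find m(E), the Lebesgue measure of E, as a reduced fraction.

For pairwise disjoint intervals, m(union_i I_i) = sum_i m(I_i),
and m is invariant under swapping open/closed endpoints (single points have measure 0).
So m(E) = sum_i (b_i - a_i).
  I_1 has length -11/2 - (-6) = 1/2.
  I_2 has length -3/2 - (-7/2) = 2.
  I_3 has length 3/2 - 1/2 = 1.
  I_4 has length 17/4 - 7/4 = 5/2.
  I_5 has length 6 - 9/2 = 3/2.
Summing:
  m(E) = 1/2 + 2 + 1 + 5/2 + 3/2 = 15/2.

15/2


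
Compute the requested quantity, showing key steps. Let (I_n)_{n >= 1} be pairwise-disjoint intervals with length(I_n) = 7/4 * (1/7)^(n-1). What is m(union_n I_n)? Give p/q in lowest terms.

By countable additivity of the Lebesgue measure on pairwise disjoint measurable sets,
  m(union_{n >= 1} I_n) = sum_{n >= 1} m(I_n) = sum_{n >= 1} a * r^(n-1),
  with a = 7/4 and r = 1/7.
Since 0 < r = 1/7 < 1, the geometric series converges:
  sum_{n >= 1} a * r^(n-1) = a / (1 - r).
  = 7/4 / (1 - 1/7)
  = 7/4 / (6/7)
  = 49/24.

49/24


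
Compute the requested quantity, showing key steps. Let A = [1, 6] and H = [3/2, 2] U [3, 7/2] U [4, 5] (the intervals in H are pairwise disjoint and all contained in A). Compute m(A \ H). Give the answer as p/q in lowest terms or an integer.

The ambient interval has length m(A) = 6 - 1 = 5.
Since the holes are disjoint and sit inside A, by finite additivity
  m(H) = sum_i (b_i - a_i), and m(A \ H) = m(A) - m(H).
Computing the hole measures:
  m(H_1) = 2 - 3/2 = 1/2.
  m(H_2) = 7/2 - 3 = 1/2.
  m(H_3) = 5 - 4 = 1.
Summed: m(H) = 1/2 + 1/2 + 1 = 2.
So m(A \ H) = 5 - 2 = 3.

3


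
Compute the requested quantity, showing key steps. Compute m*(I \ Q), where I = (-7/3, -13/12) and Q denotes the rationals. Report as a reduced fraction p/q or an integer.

The interval I = (-7/3, -13/12) has m(I) = -13/12 - (-7/3) = 5/4 (endpoints are measure-zero, so open/closed/half-open agree). Write I = (I cap Q) u (I \ Q). The rationals in I are countable, so m*(I cap Q) = 0 (cover each rational by intervals whose total length is arbitrarily small). By countable subadditivity m*(I) <= m*(I cap Q) + m*(I \ Q), hence m*(I \ Q) >= m(I) = 5/4. The reverse inequality m*(I \ Q) <= m*(I) = 5/4 is trivial since (I \ Q) is a subset of I. Therefore m*(I \ Q) = 5/4.

5/4


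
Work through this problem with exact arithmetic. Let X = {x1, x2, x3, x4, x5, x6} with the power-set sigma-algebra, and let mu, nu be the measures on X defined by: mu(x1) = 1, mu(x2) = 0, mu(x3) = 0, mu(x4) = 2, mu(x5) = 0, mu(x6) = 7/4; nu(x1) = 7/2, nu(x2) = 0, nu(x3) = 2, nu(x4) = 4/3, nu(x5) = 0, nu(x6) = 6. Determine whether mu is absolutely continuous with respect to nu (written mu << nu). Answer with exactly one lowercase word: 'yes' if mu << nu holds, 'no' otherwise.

mu << nu means: every nu-null measurable set is also mu-null; equivalently, for every atom x, if nu({x}) = 0 then mu({x}) = 0.
Checking each atom:
  x1: nu = 7/2 > 0 -> no constraint.
  x2: nu = 0, mu = 0 -> consistent with mu << nu.
  x3: nu = 2 > 0 -> no constraint.
  x4: nu = 4/3 > 0 -> no constraint.
  x5: nu = 0, mu = 0 -> consistent with mu << nu.
  x6: nu = 6 > 0 -> no constraint.
No atom violates the condition. Therefore mu << nu.

yes
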